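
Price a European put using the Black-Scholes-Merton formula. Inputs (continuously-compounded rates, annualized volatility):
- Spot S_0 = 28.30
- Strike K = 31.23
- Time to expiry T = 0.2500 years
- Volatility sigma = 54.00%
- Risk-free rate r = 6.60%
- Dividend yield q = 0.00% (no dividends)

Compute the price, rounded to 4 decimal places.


d1 = (ln(S/K) + (r - q + 0.5*sigma^2) * T) / (sigma * sqrt(T)) = -0.16876802
d2 = d1 - sigma * sqrt(T) = -0.43876802
exp(-rT) = 0.98363538; exp(-qT) = 1.00000000
P = K * exp(-rT) * N(-d2) - S_0 * exp(-qT) * N(-d1)
N(-d1) = 0.56701044; N(-d2) = 0.66958518
P = 31.2300 * 0.98363538 * 0.66958518 - 28.3000 * 1.00000000 * 0.56701044 = 4.5225

Answer: Price = 4.5225


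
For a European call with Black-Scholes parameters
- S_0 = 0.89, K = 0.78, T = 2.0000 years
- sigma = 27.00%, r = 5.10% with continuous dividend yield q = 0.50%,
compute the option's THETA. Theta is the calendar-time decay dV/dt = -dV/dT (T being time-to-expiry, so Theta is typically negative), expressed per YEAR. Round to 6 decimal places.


Answer: Theta = -0.044848

Derivation:
d1 = 0.7773658094; d2 = 0.3955281475
phi(d1) = 0.2949093276; exp(-qT) = 0.9900498337; exp(-rT) = 0.9030295517
Theta = -S*exp(-qT)*phi(d1)*sigma/(2*sqrt(T)) - r*K*exp(-rT)*N(d2) + q*S*exp(-qT)*N(d1)
N(d1) = 0.7815285108; N(d2) = 0.6537734236; sqrt(T) = 1.4142135624
Term 1 = -0.8900 * 0.9900498337 * 0.2949093276 * 0.2700 / (2 * 1.4142135624) = -0.0248058630
Term 2 = -0.0510 * 0.7800 * 0.9030295517 * 0.6537734236 = -0.0234851860
Term 3 = 0.0050 * 0.8900 * 0.9900498337 * 0.7815285108 = 0.0034431972
Theta = -0.0248058630 + (-0.0234851860) + (0.0034431972) = -0.044848


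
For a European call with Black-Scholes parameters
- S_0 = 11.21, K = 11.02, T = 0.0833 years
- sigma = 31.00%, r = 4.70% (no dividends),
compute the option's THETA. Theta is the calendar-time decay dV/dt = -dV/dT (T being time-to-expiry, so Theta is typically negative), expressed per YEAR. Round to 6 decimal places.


Answer: Theta = -2.606542

Derivation:
d1 = 0.2795541433; d2 = 0.1900827512
phi(d1) = 0.3836541464; exp(-qT) = 1.0000000000; exp(-rT) = 0.9960925540
Theta = -S*exp(-qT)*phi(d1)*sigma/(2*sqrt(T)) - r*K*exp(-rT)*N(d2) + q*S*exp(-qT)*N(d1)
N(d1) = 0.6100902034; N(d2) = 0.5753778569; sqrt(T) = 0.2886173938
Term 1 = -11.2100 * 1.0000000000 * 0.3836541464 * 0.3100 / (2 * 0.2886173938) = -2.3096953836
Term 2 = -0.0470 * 11.0200 * 0.9960925540 * 0.5753778569 = -0.2968467445
Term 3 = 0 (no dividend yield, q = 0)
Theta = -2.3096953836 + (-0.2968467445) + (0.0000000000) = -2.606542


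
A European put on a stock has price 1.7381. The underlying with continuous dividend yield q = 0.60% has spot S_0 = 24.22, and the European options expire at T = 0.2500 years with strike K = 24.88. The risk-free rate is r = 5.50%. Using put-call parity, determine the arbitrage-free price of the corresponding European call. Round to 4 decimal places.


Put-call parity: C - P = S_0 * exp(-qT) - K * exp(-rT).
S_0 * exp(-qT) = 24.2200 * 0.99850112 = 24.18369723
K * exp(-rT) = 24.8800 * 0.98634410 = 24.54024119
C = P + S*exp(-qT) - K*exp(-rT)
C = 1.7381 + 24.18369723 - 24.54024119 = 1.3816

Answer: Call price = 1.3816


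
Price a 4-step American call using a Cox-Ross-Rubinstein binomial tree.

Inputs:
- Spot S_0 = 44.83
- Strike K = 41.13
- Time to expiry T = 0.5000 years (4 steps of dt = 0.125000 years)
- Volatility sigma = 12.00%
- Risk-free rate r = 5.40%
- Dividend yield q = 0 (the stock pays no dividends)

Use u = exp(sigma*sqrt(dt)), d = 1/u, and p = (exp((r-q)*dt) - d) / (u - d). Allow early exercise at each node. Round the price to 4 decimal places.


Answer: Price = V(0,0) = 4.9062

Derivation:
dt = T/N = 0.125000
u = exp(sigma*sqrt(dt)) = 1.043339; d = 1/u = 0.958461
p = (exp((r-q)*dt) - d) / (u - d) = 0.569190
Discount per step: exp(-r*dt) = 0.993273
Stock lattice S(k, i) with i counting down-moves:
  k=0: S(0,0) = 44.8300
  k=1: S(1,0) = 46.7729; S(1,1) = 42.9678
  k=2: S(2,0) = 48.8000; S(2,1) = 44.8300; S(2,2) = 41.1830
  k=3: S(3,0) = 50.9150; S(3,1) = 46.7729; S(3,2) = 42.9678; S(3,3) = 39.4723
  k=4: S(4,0) = 53.1216; S(4,1) = 48.8000; S(4,2) = 44.8300; S(4,3) = 41.1830; S(4,4) = 37.8326
Terminal payoffs V(N, i) = max(S_T - K, 0):
  V(4,0) = 11.991577; V(4,1) = 7.670003; V(4,2) = 3.700000; V(4,3) = 0.052967; V(4,4) = 0.000000
Backward induction: V(k, i) = exp(-r*dt) * [p * V(k+1, i) + (1-p) * V(k+1, i+1)]; then take max(V_cont, immediate exercise) for American.
  V(3,0) = exp(-r*dt) * [p*11.991577 + (1-p)*7.670003] = 10.061652; exercise = 9.784959; V(3,0) = max -> 10.061652
  V(3,1) = exp(-r*dt) * [p*7.670003 + (1-p)*3.700000] = 5.919592; exercise = 5.642900; V(3,1) = max -> 5.919592
  V(3,2) = exp(-r*dt) * [p*3.700000 + (1-p)*0.052967] = 2.114499; exercise = 1.837807; V(3,2) = max -> 2.114499
  V(3,3) = exp(-r*dt) * [p*0.052967 + (1-p)*0.000000] = 0.029945; exercise = 0.000000; V(3,3) = max -> 0.029945
  V(2,0) = exp(-r*dt) * [p*10.061652 + (1-p)*5.919592] = 8.221527; exercise = 7.670003; V(2,0) = max -> 8.221527
  V(2,1) = exp(-r*dt) * [p*5.919592 + (1-p)*2.114499] = 4.251524; exercise = 3.700000; V(2,1) = max -> 4.251524
  V(2,2) = exp(-r*dt) * [p*2.114499 + (1-p)*0.029945] = 1.208268; exercise = 0.052967; V(2,2) = max -> 1.208268
  V(1,0) = exp(-r*dt) * [p*8.221527 + (1-p)*4.251524] = 6.467406; exercise = 5.642900; V(1,0) = max -> 6.467406
  V(1,1) = exp(-r*dt) * [p*4.251524 + (1-p)*1.208268] = 2.920677; exercise = 1.837807; V(1,1) = max -> 2.920677
  V(0,0) = exp(-r*dt) * [p*6.467406 + (1-p)*2.920677] = 4.906209; exercise = 3.700000; V(0,0) = max -> 4.906209


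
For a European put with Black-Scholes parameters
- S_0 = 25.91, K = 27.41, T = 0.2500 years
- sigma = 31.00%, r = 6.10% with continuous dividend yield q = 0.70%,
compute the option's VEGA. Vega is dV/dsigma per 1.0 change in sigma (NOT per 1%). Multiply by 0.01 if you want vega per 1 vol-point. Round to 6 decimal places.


Answer: Vega = 5.058619

Derivation:
d1 = -0.1984930048; d2 = -0.3534930048
phi(d1) = 0.3911601275; exp(-qT) = 0.9982515304; exp(-rT) = 0.9848656924
Vega = S * exp(-qT) * phi(d1) * sqrt(T) = 25.9100 * 0.9982515304 * 0.3911601275 * 0.5000000000 = 5.058619


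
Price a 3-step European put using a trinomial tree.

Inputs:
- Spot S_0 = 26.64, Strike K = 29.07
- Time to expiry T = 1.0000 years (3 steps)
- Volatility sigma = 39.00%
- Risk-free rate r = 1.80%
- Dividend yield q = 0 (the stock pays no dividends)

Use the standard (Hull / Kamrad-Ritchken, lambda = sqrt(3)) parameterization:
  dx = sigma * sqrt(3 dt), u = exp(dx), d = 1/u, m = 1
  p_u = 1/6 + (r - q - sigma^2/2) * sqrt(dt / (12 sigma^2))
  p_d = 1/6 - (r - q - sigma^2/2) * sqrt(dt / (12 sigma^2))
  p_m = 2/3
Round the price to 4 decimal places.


Answer: Price = V(0,0) = 5.2595

Derivation:
dt = T/N = 0.333333; dx = sigma*sqrt(3*dt) = 0.390000
u = exp(dx) = 1.476981; d = 1/u = 0.677057
p_u = 0.141859, p_m = 0.666667, p_d = 0.191474
Discount per step: exp(-r*dt) = 0.994018
Stock lattice S(k, j) with j the centered position index:
  k=0: S(0,+0) = 26.6400
  k=1: S(1,-1) = 18.0368; S(1,+0) = 26.6400; S(1,+1) = 39.3468
  k=2: S(2,-2) = 12.2119; S(2,-1) = 18.0368; S(2,+0) = 26.6400; S(2,+1) = 39.3468; S(2,+2) = 58.1144
  k=3: S(3,-3) = 8.2682; S(3,-2) = 12.2119; S(3,-1) = 18.0368; S(3,+0) = 26.6400; S(3,+1) = 39.3468; S(3,+2) = 58.1144; S(3,+3) = 85.8339
Terminal payoffs V(N, j) = max(K - S_T, 0):
  V(3,-3) = 20.801825; V(3,-2) = 16.858064; V(3,-1) = 11.033205; V(3,+0) = 2.430000; V(3,+1) = 0.000000; V(3,+2) = 0.000000; V(3,+3) = 0.000000
Backward induction: V(k, j) = exp(-r*dt) * [p_u * V(k+1, j+1) + p_m * V(k+1, j) + p_d * V(k+1, j-1)]
  V(2,-2) = exp(-r*dt) * [p_u*11.033205 + p_m*16.858064 + p_d*20.801825] = 16.686465
  V(2,-1) = exp(-r*dt) * [p_u*2.430000 + p_m*11.033205 + p_d*16.858064] = 10.862702
  V(2,+0) = exp(-r*dt) * [p_u*0.000000 + p_m*2.430000 + p_d*11.033205] = 3.710247
  V(2,+1) = exp(-r*dt) * [p_u*0.000000 + p_m*0.000000 + p_d*2.430000] = 0.462499
  V(2,+2) = exp(-r*dt) * [p_u*0.000000 + p_m*0.000000 + p_d*0.000000] = 0.000000
  V(1,-1) = exp(-r*dt) * [p_u*3.710247 + p_m*10.862702 + p_d*16.686465] = 10.897581
  V(1,+0) = exp(-r*dt) * [p_u*0.462499 + p_m*3.710247 + p_d*10.862702] = 4.591406
  V(1,+1) = exp(-r*dt) * [p_u*0.000000 + p_m*0.462499 + p_d*3.710247] = 1.012656
  V(0,+0) = exp(-r*dt) * [p_u*1.012656 + p_m*4.591406 + p_d*10.897581] = 5.259547


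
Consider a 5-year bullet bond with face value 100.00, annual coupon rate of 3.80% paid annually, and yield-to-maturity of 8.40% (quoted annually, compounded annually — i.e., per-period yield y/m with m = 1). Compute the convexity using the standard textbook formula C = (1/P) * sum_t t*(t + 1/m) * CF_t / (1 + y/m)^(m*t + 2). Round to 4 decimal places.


Answer: Convexity = 22.8579

Derivation:
Coupon per period c = face * coupon_rate / m = 3.800000
Periods per year m = 1; per-period yield y/m = 0.084000
Number of cashflows N = 5
Cashflows (t years, CF_t, discount factor 1/(1+y/m)^(m*t), PV):
  t = 1.0000: CF_t = 3.800000, DF = 0.922509, PV = 3.505535
  t = 2.0000: CF_t = 3.800000, DF = 0.851023, PV = 3.233888
  t = 3.0000: CF_t = 3.800000, DF = 0.785077, PV = 2.983292
  t = 4.0000: CF_t = 3.800000, DF = 0.724241, PV = 2.752114
  t = 5.0000: CF_t = 103.800000, DF = 0.668119, PV = 69.350715
Price P = sum_t PV_t = 81.825545
Convexity numerator sum_t t*(t + 1/m) * CF_t / (1+y/m)^(m*t + 2):
  t = 1.0000: term = 5.966584
  t = 2.0000: term = 16.512686
  t = 3.0000: term = 30.466210
  t = 4.0000: term = 46.842266
  t = 5.0000: term = 1770.572167
Convexity = (1/P) * sum = 1870.359913 / 81.825545 = 22.857898


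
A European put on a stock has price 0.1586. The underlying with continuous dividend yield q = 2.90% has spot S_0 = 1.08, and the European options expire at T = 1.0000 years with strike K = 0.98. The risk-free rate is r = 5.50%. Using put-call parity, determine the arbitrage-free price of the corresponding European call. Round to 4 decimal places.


Answer: Call price = 0.2802

Derivation:
Put-call parity: C - P = S_0 * exp(-qT) - K * exp(-rT).
S_0 * exp(-qT) = 1.0800 * 0.97141646 = 1.04912978
K * exp(-rT) = 0.9800 * 0.94648515 = 0.92755544
C = P + S*exp(-qT) - K*exp(-rT)
C = 0.1586 + 1.04912978 - 0.92755544 = 0.2802


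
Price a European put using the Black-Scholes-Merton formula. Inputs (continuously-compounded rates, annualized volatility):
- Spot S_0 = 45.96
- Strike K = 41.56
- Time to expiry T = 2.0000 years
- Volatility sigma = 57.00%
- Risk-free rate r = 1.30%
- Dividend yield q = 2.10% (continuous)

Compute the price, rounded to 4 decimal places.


d1 = (ln(S/K) + (r - q + 0.5*sigma^2) * T) / (sigma * sqrt(T)) = 0.50804169
d2 = d1 - sigma * sqrt(T) = -0.29806004
exp(-rT) = 0.97433509; exp(-qT) = 0.95886978
P = K * exp(-rT) * N(-d2) - S_0 * exp(-qT) * N(-d1)
N(-d1) = 0.30571205; N(-d2) = 0.61717133
P = 41.5600 * 0.97433509 * 0.61717133 - 45.9600 * 0.95886978 * 0.30571205 = 11.5187

Answer: Price = 11.5187


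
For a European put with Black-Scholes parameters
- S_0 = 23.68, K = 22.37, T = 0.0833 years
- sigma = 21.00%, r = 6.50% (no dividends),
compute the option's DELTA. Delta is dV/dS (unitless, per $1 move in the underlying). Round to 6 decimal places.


d1 = 1.0585986994; d2 = 0.9979890467
phi(d1) = 0.2278075384; exp(-qT) = 1.0000000000; exp(-rT) = 0.9946001320
N(-d1) = 0.1448912898
Delta = -exp(-qT) * N(-d1) = -1.0000000000 * 0.1448912898 = -0.144891

Answer: Delta = -0.144891


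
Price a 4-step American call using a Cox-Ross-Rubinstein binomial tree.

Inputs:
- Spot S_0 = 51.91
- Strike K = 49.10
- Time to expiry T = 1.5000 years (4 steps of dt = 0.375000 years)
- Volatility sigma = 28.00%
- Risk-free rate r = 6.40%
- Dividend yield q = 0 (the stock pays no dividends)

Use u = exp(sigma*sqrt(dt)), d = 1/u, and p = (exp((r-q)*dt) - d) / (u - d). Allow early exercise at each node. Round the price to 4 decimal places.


Answer: Price = V(0,0) = 10.8185

Derivation:
dt = T/N = 0.375000
u = exp(sigma*sqrt(dt)) = 1.187042; d = 1/u = 0.842430
p = (exp((r-q)*dt) - d) / (u - d) = 0.527725
Discount per step: exp(-r*dt) = 0.976286
Stock lattice S(k, i) with i counting down-moves:
  k=0: S(0,0) = 51.9100
  k=1: S(1,0) = 61.6193; S(1,1) = 43.7306
  k=2: S(2,0) = 73.1447; S(2,1) = 51.9100; S(2,2) = 36.8400
  k=3: S(3,0) = 86.8258; S(3,1) = 61.6193; S(3,2) = 43.7306; S(3,3) = 31.0351
  k=4: S(4,0) = 103.0659; S(4,1) = 73.1447; S(4,2) = 51.9100; S(4,3) = 36.8400; S(4,4) = 26.1449
Terminal payoffs V(N, i) = max(S_T - K, 0):
  V(4,0) = 53.965899; V(4,1) = 24.044725; V(4,2) = 2.810000; V(4,3) = 0.000000; V(4,4) = 0.000000
Backward induction: V(k, i) = exp(-r*dt) * [p * V(k+1, i) + (1-p) * V(k+1, i+1)]; then take max(V_cont, immediate exercise) for American.
  V(3,0) = exp(-r*dt) * [p*53.965899 + (1-p)*24.044725] = 38.890214; exercise = 37.725842; V(3,0) = max -> 38.890214
  V(3,1) = exp(-r*dt) * [p*24.044725 + (1-p)*2.810000] = 13.683709; exercise = 12.519337; V(3,1) = max -> 13.683709
  V(3,2) = exp(-r*dt) * [p*2.810000 + (1-p)*0.000000] = 1.447740; exercise = 0.000000; V(3,2) = max -> 1.447740
  V(3,3) = exp(-r*dt) * [p*0.000000 + (1-p)*0.000000] = 0.000000; exercise = 0.000000; V(3,3) = max -> 0.000000
  V(2,0) = exp(-r*dt) * [p*38.890214 + (1-p)*13.683709] = 26.345856; exercise = 24.044725; V(2,0) = max -> 26.345856
  V(2,1) = exp(-r*dt) * [p*13.683709 + (1-p)*1.447740] = 7.717503; exercise = 2.810000; V(2,1) = max -> 7.717503
  V(2,2) = exp(-r*dt) * [p*1.447740 + (1-p)*0.000000] = 0.745891; exercise = 0.000000; V(2,2) = max -> 0.745891
  V(1,0) = exp(-r*dt) * [p*26.345856 + (1-p)*7.717503] = 17.132004; exercise = 12.519337; V(1,0) = max -> 17.132004
  V(1,1) = exp(-r*dt) * [p*7.717503 + (1-p)*0.745891] = 4.320048; exercise = 0.000000; V(1,1) = max -> 4.320048
  V(0,0) = exp(-r*dt) * [p*17.132004 + (1-p)*4.320048] = 10.818451; exercise = 2.810000; V(0,0) = max -> 10.818451


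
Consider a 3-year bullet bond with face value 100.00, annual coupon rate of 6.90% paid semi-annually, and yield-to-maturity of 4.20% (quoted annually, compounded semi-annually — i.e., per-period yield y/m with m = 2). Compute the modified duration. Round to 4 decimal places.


Coupon per period c = face * coupon_rate / m = 3.450000
Periods per year m = 2; per-period yield y/m = 0.021000
Number of cashflows N = 6
Cashflows (t years, CF_t, discount factor 1/(1+y/m)^(m*t), PV):
  t = 0.5000: CF_t = 3.450000, DF = 0.979432, PV = 3.379040
  t = 1.0000: CF_t = 3.450000, DF = 0.959287, PV = 3.309540
  t = 1.5000: CF_t = 3.450000, DF = 0.939556, PV = 3.241469
  t = 2.0000: CF_t = 3.450000, DF = 0.920231, PV = 3.174798
  t = 2.5000: CF_t = 3.450000, DF = 0.901304, PV = 3.109499
  t = 3.0000: CF_t = 103.450000, DF = 0.882766, PV = 91.322132
Price P = sum_t PV_t = 107.536478
First compute Macaulay numerator sum_t t * PV_t:
  t * PV_t at t = 0.5000: 1.689520
  t * PV_t at t = 1.0000: 3.309540
  t * PV_t at t = 1.5000: 4.862203
  t * PV_t at t = 2.0000: 6.349596
  t * PV_t at t = 2.5000: 7.773747
  t * PV_t at t = 3.0000: 273.966396
Macaulay duration D = 297.951003 / 107.536478 = 2.770697
Modified duration = D / (1 + y/m) = 2.770697 / (1 + 0.021000) = 2.713709

Answer: Modified duration = 2.7137


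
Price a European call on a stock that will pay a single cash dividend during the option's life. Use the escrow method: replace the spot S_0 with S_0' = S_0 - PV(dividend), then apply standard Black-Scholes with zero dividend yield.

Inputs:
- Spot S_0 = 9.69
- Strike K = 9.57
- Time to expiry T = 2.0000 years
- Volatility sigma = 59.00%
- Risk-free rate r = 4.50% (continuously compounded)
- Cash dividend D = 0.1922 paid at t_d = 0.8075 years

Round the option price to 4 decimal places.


PV(D) = D * exp(-r * t_d) = 0.1922 * 0.96431478 = 0.18534130
S_0' = S_0 - PV(D) = 9.6900 - 0.18534130 = 9.50465870
d1 = (ln(S_0'/K) + (r + sigma^2/2)*T) / (sigma*sqrt(T)) = 0.51684575
d2 = d1 - sigma*sqrt(T) = -0.31754025
exp(-rT) = 0.91393119
N(d1) = 0.69736808; N(d2) = 0.37541685
C = S_0' * N(d1) - K * exp(-rT) * N(d2) = 9.50465870 * 0.69736808 - 9.5700 * 0.91393119 * 0.37541685 = 3.3447

Answer: Price = 3.3447


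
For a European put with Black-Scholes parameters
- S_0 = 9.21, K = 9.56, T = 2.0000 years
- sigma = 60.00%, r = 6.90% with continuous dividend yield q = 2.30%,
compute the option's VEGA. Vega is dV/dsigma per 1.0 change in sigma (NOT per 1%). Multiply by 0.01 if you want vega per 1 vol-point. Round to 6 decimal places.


d1 = 0.4887311391; d2 = -0.3597969983
phi(d1) = 0.3540321338; exp(-qT) = 0.9550419622; exp(-rT) = 0.8710986917
Vega = S * exp(-qT) * phi(d1) * sqrt(T) = 9.2100 * 0.9550419622 * 0.3540321338 * 1.4142135624 = 4.403923

Answer: Vega = 4.403923


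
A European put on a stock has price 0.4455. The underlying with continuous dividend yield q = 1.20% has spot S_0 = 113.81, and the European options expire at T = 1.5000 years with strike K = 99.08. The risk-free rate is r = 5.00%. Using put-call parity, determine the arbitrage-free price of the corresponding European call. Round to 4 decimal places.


Answer: Call price = 20.3044

Derivation:
Put-call parity: C - P = S_0 * exp(-qT) - K * exp(-rT).
S_0 * exp(-qT) = 113.8100 * 0.98216103 = 111.77974709
K * exp(-rT) = 99.0800 * 0.92774349 = 91.92082463
C = P + S*exp(-qT) - K*exp(-rT)
C = 0.4455 + 111.77974709 - 91.92082463 = 20.3044


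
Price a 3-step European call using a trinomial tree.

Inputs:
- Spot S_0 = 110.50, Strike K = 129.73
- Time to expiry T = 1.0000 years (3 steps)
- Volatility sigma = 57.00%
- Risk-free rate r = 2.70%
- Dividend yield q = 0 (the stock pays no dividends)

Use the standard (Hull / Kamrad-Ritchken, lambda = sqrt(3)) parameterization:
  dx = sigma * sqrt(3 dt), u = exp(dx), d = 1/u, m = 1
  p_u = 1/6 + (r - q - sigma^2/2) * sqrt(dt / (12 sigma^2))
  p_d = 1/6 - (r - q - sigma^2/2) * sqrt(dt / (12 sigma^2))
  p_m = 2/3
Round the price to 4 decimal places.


Answer: Price = V(0,0) = 19.2091

Derivation:
dt = T/N = 0.333333; dx = sigma*sqrt(3*dt) = 0.570000
u = exp(dx) = 1.768267; d = 1/u = 0.565525
p_u = 0.127061, p_m = 0.666667, p_d = 0.206272
Discount per step: exp(-r*dt) = 0.991040
Stock lattice S(k, j) with j the centered position index:
  k=0: S(0,+0) = 110.5000
  k=1: S(1,-1) = 62.4906; S(1,+0) = 110.5000; S(1,+1) = 195.3935
  k=2: S(2,-2) = 35.3400; S(2,-1) = 62.4906; S(2,+0) = 110.5000; S(2,+1) = 195.3935; S(2,+2) = 345.5079
  k=3: S(3,-3) = 19.9857; S(3,-2) = 35.3400; S(3,-1) = 62.4906; S(3,+0) = 110.5000; S(3,+1) = 195.3935; S(3,+2) = 345.5079; S(3,+3) = 610.9502
Terminal payoffs V(N, j) = max(S_T - K, 0):
  V(3,-3) = 0.000000; V(3,-2) = 0.000000; V(3,-1) = 0.000000; V(3,+0) = 0.000000; V(3,+1) = 65.663509; V(3,+2) = 215.777904; V(3,+3) = 481.220243
Backward induction: V(k, j) = exp(-r*dt) * [p_u * V(k+1, j+1) + p_m * V(k+1, j) + p_d * V(k+1, j-1)]
  V(2,-2) = exp(-r*dt) * [p_u*0.000000 + p_m*0.000000 + p_d*0.000000] = 0.000000
  V(2,-1) = exp(-r*dt) * [p_u*0.000000 + p_m*0.000000 + p_d*0.000000] = 0.000000
  V(2,+0) = exp(-r*dt) * [p_u*65.663509 + p_m*0.000000 + p_d*0.000000] = 8.268545
  V(2,+1) = exp(-r*dt) * [p_u*215.777904 + p_m*65.663509 + p_d*0.000000] = 70.554856
  V(2,+2) = exp(-r*dt) * [p_u*481.220243 + p_m*215.777904 + p_d*65.663509] = 216.582950
  V(1,-1) = exp(-r*dt) * [p_u*8.268545 + p_m*0.000000 + p_d*0.000000] = 1.041200
  V(1,+0) = exp(-r*dt) * [p_u*70.554856 + p_m*8.268545 + p_d*0.000000] = 14.347452
  V(1,+1) = exp(-r*dt) * [p_u*216.582950 + p_m*70.554856 + p_d*8.268545] = 75.578199
  V(0,+0) = exp(-r*dt) * [p_u*75.578199 + p_m*14.347452 + p_d*1.041200] = 19.209148


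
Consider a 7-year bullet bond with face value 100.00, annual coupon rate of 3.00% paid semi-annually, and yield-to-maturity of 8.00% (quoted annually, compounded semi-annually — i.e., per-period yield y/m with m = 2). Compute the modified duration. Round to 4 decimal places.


Answer: Modified duration = 5.9923

Derivation:
Coupon per period c = face * coupon_rate / m = 1.500000
Periods per year m = 2; per-period yield y/m = 0.040000
Number of cashflows N = 14
Cashflows (t years, CF_t, discount factor 1/(1+y/m)^(m*t), PV):
  t = 0.5000: CF_t = 1.500000, DF = 0.961538, PV = 1.442308
  t = 1.0000: CF_t = 1.500000, DF = 0.924556, PV = 1.386834
  t = 1.5000: CF_t = 1.500000, DF = 0.888996, PV = 1.333495
  t = 2.0000: CF_t = 1.500000, DF = 0.854804, PV = 1.282206
  t = 2.5000: CF_t = 1.500000, DF = 0.821927, PV = 1.232891
  t = 3.0000: CF_t = 1.500000, DF = 0.790315, PV = 1.185472
  t = 3.5000: CF_t = 1.500000, DF = 0.759918, PV = 1.139877
  t = 4.0000: CF_t = 1.500000, DF = 0.730690, PV = 1.096035
  t = 4.5000: CF_t = 1.500000, DF = 0.702587, PV = 1.053880
  t = 5.0000: CF_t = 1.500000, DF = 0.675564, PV = 1.013346
  t = 5.5000: CF_t = 1.500000, DF = 0.649581, PV = 0.974371
  t = 6.0000: CF_t = 1.500000, DF = 0.624597, PV = 0.936896
  t = 6.5000: CF_t = 1.500000, DF = 0.600574, PV = 0.900861
  t = 7.0000: CF_t = 101.500000, DF = 0.577475, PV = 58.613721
Price P = sum_t PV_t = 73.592193
First compute Macaulay numerator sum_t t * PV_t:
  t * PV_t at t = 0.5000: 0.721154
  t * PV_t at t = 1.0000: 1.386834
  t * PV_t at t = 1.5000: 2.000242
  t * PV_t at t = 2.0000: 2.564413
  t * PV_t at t = 2.5000: 3.082227
  t * PV_t at t = 3.0000: 3.556415
  t * PV_t at t = 3.5000: 3.989569
  t * PV_t at t = 4.0000: 4.384141
  t * PV_t at t = 4.5000: 4.742460
  t * PV_t at t = 5.0000: 5.066731
  t * PV_t at t = 5.5000: 5.359043
  t * PV_t at t = 6.0000: 5.621373
  t * PV_t at t = 6.5000: 5.855597
  t * PV_t at t = 7.0000: 410.296046
Macaulay duration D = 458.626246 / 73.592193 = 6.231996
Modified duration = D / (1 + y/m) = 6.231996 / (1 + 0.040000) = 5.992304


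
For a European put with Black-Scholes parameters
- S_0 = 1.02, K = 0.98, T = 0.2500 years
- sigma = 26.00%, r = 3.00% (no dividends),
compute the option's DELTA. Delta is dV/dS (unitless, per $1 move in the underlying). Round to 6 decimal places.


d1 = 0.4304256509; d2 = 0.3004256509
phi(d1) = 0.3636470031; exp(-qT) = 1.0000000000; exp(-rT) = 0.9925280548
N(-d1) = 0.3334430198
Delta = -exp(-qT) * N(-d1) = -1.0000000000 * 0.3334430198 = -0.333443

Answer: Delta = -0.333443


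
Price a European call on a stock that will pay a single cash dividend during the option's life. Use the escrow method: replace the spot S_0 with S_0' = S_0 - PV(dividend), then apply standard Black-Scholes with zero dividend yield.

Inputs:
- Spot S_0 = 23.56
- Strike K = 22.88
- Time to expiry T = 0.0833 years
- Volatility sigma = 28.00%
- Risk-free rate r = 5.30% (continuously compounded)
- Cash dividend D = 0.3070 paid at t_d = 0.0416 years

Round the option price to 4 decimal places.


PV(D) = D * exp(-r * t_d) = 0.3070 * 0.99779763 = 0.30632387
S_0' = S_0 - PV(D) = 23.5600 - 0.30632387 = 23.25367613
d1 = (ln(S_0'/K) + (r + sigma^2/2)*T) / (sigma*sqrt(T)) = 0.29550152
d2 = d1 - sigma*sqrt(T) = 0.21468865
exp(-rT) = 0.99559483
N(d1) = 0.61619460; N(d2) = 0.58499496
C = S_0' * N(d1) - K * exp(-rT) * N(d2) = 23.25367613 * 0.61619460 - 22.8800 * 0.99559483 * 0.58499496 = 1.0031

Answer: Price = 1.0031


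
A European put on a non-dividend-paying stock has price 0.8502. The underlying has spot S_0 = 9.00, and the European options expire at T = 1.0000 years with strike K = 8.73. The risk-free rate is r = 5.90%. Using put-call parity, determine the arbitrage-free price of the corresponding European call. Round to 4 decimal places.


Put-call parity: C - P = S_0 * exp(-qT) - K * exp(-rT).
S_0 * exp(-qT) = 9.0000 * 1.00000000 = 9.00000000
K * exp(-rT) = 8.7300 * 0.94270677 = 8.22983009
C = P + S*exp(-qT) - K*exp(-rT)
C = 0.8502 + 9.00000000 - 8.22983009 = 1.6204

Answer: Call price = 1.6204


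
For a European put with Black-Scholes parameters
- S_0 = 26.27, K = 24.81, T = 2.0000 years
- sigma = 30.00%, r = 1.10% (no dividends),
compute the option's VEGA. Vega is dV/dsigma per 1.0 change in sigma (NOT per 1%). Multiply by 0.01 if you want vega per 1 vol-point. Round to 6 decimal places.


Answer: Vega = 13.688509

Derivation:
d1 = 0.3987629839; d2 = -0.0255010848
phi(d1) = 0.3684521259; exp(-qT) = 1.0000000000; exp(-rT) = 0.9782402351
Vega = S * exp(-qT) * phi(d1) * sqrt(T) = 26.2700 * 1.0000000000 * 0.3684521259 * 1.4142135624 = 13.688509


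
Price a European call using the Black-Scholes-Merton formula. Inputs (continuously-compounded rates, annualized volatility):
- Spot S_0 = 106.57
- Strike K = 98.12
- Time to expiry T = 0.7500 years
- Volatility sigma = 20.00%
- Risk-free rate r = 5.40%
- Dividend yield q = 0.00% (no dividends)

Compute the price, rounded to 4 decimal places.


Answer: Price = 14.7742

Derivation:
d1 = (ln(S/K) + (r - q + 0.5*sigma^2) * T) / (sigma * sqrt(T)) = 0.79738323
d2 = d1 - sigma * sqrt(T) = 0.62417815
exp(-rT) = 0.96030916; exp(-qT) = 1.00000000
C = S_0 * exp(-qT) * N(d1) - K * exp(-rT) * N(d2)
N(d1) = 0.78738575; N(d2) = 0.73374470
C = 106.5700 * 1.00000000 * 0.78738575 - 98.1200 * 0.96030916 * 0.73374470 = 14.7742


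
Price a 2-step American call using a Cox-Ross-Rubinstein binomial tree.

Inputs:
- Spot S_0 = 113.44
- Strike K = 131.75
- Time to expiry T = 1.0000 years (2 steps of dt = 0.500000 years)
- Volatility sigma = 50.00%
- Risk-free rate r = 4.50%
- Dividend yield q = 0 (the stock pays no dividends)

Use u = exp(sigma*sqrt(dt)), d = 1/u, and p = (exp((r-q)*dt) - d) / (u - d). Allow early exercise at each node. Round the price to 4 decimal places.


Answer: Price = V(0,0) = 18.5328

Derivation:
dt = T/N = 0.500000
u = exp(sigma*sqrt(dt)) = 1.424119; d = 1/u = 0.702189
p = (exp((r-q)*dt) - d) / (u - d) = 0.444041
Discount per step: exp(-r*dt) = 0.977751
Stock lattice S(k, i) with i counting down-moves:
  k=0: S(0,0) = 113.4400
  k=1: S(1,0) = 161.5521; S(1,1) = 79.6563
  k=2: S(2,0) = 230.0694; S(2,1) = 113.4400; S(2,2) = 55.9337
Terminal payoffs V(N, i) = max(S_T - K, 0):
  V(2,0) = 98.319364; V(2,1) = 0.000000; V(2,2) = 0.000000
Backward induction: V(k, i) = exp(-r*dt) * [p * V(k+1, i) + (1-p) * V(k+1, i+1)]; then take max(V_cont, immediate exercise) for American.
  V(1,0) = exp(-r*dt) * [p*98.319364 + (1-p)*0.000000] = 42.686467; exercise = 29.802062; V(1,0) = max -> 42.686467
  V(1,1) = exp(-r*dt) * [p*0.000000 + (1-p)*0.000000] = 0.000000; exercise = 0.000000; V(1,1) = max -> 0.000000
  V(0,0) = exp(-r*dt) * [p*42.686467 + (1-p)*0.000000] = 18.532814; exercise = 0.000000; V(0,0) = max -> 18.532814


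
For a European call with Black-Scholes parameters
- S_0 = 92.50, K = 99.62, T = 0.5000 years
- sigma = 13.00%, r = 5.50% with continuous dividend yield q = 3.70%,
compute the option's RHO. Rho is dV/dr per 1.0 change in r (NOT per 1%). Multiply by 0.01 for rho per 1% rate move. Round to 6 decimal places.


Answer: Rho = 10.912956

Derivation:
d1 = -0.6628234371; d2 = -0.7547473187
phi(d1) = 0.3202651644; exp(-qT) = 0.9816700746; exp(-rT) = 0.9728746826
N(d2) = 0.2252003044
Rho = K*T*exp(-rT)*N(d2) = 99.6200 * 0.5000 * 0.9728746826 * 0.2252003044 = 10.912956


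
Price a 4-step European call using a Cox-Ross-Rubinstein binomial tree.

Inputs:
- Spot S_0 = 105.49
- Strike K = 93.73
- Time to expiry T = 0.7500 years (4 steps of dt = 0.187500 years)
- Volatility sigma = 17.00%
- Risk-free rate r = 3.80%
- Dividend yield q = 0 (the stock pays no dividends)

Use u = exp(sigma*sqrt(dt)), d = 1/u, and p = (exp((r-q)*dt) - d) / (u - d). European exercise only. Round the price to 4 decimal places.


Answer: Price = V(0,0) = 15.6844

Derivation:
dt = T/N = 0.187500
u = exp(sigma*sqrt(dt)) = 1.076389; d = 1/u = 0.929032
p = (exp((r-q)*dt) - d) / (u - d) = 0.530130
Discount per step: exp(-r*dt) = 0.992900
Stock lattice S(k, i) with i counting down-moves:
  k=0: S(0,0) = 105.4900
  k=1: S(1,0) = 113.5483; S(1,1) = 98.0036
  k=2: S(2,0) = 122.2222; S(2,1) = 105.4900; S(2,2) = 91.0485
  k=3: S(3,0) = 131.5586; S(3,1) = 113.5483; S(3,2) = 98.0036; S(3,3) = 84.5869
  k=4: S(4,0) = 141.6083; S(4,1) = 122.2222; S(4,2) = 105.4900; S(4,3) = 91.0485; S(4,4) = 78.5840
Terminal payoffs V(N, i) = max(S_T - K, 0):
  V(4,0) = 47.878301; V(4,1) = 28.492173; V(4,2) = 11.760000; V(4,3) = 0.000000; V(4,4) = 0.000000
Backward induction: V(k, i) = exp(-r*dt) * [p * V(k+1, i) + (1-p) * V(k+1, i+1)].
  V(3,0) = exp(-r*dt) * [p*47.878301 + (1-p)*28.492173] = 38.494087
  V(3,1) = exp(-r*dt) * [p*28.492173 + (1-p)*11.760000] = 20.483755
  V(3,2) = exp(-r*dt) * [p*11.760000 + (1-p)*0.000000] = 6.190065
  V(3,3) = exp(-r*dt) * [p*0.000000 + (1-p)*0.000000] = 0.000000
  V(2,0) = exp(-r*dt) * [p*38.494087 + (1-p)*20.483755] = 29.818354
  V(2,1) = exp(-r*dt) * [p*20.483755 + (1-p)*6.190065] = 13.669831
  V(2,2) = exp(-r*dt) * [p*6.190065 + (1-p)*0.000000] = 3.258240
  V(1,0) = exp(-r*dt) * [p*29.818354 + (1-p)*13.669831] = 22.072814
  V(1,1) = exp(-r*dt) * [p*13.669831 + (1-p)*3.258240] = 8.715415
  V(0,0) = exp(-r*dt) * [p*22.072814 + (1-p)*8.715415] = 15.684419


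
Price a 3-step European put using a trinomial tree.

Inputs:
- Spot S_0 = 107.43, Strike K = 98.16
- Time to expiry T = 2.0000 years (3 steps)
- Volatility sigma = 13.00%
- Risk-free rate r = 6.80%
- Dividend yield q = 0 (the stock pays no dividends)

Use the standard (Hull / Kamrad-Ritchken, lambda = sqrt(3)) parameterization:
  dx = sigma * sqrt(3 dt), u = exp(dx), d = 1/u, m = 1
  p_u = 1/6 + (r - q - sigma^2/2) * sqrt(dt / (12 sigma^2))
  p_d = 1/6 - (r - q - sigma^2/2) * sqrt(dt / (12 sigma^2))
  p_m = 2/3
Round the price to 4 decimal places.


dt = T/N = 0.666667; dx = sigma*sqrt(3*dt) = 0.183848
u = exp(dx) = 1.201833; d = 1/u = 0.832062
p_u = 0.274636, p_m = 0.666667, p_d = 0.058697
Discount per step: exp(-r*dt) = 0.955679
Stock lattice S(k, j) with j the centered position index:
  k=0: S(0,+0) = 107.4300
  k=1: S(1,-1) = 89.3885; S(1,+0) = 107.4300; S(1,+1) = 129.1129
  k=2: S(2,-2) = 74.3768; S(2,-1) = 89.3885; S(2,+0) = 107.4300; S(2,+1) = 129.1129; S(2,+2) = 155.1721
  k=3: S(3,-3) = 61.8861; S(3,-2) = 74.3768; S(3,-1) = 89.3885; S(3,+0) = 107.4300; S(3,+1) = 129.1129; S(3,+2) = 155.1721; S(3,+3) = 186.4910
Terminal payoffs V(N, j) = max(K - S_T, 0):
  V(3,-3) = 36.273864; V(3,-2) = 23.783209; V(3,-1) = 8.771529; V(3,+0) = 0.000000; V(3,+1) = 0.000000; V(3,+2) = 0.000000; V(3,+3) = 0.000000
Backward induction: V(k, j) = exp(-r*dt) * [p_u * V(k+1, j+1) + p_m * V(k+1, j) + p_d * V(k+1, j-1)]
  V(2,-2) = exp(-r*dt) * [p_u*8.771529 + p_m*23.783209 + p_d*36.273864] = 19.489749
  V(2,-1) = exp(-r*dt) * [p_u*0.000000 + p_m*8.771529 + p_d*23.783209] = 6.922639
  V(2,+0) = exp(-r*dt) * [p_u*0.000000 + p_m*0.000000 + p_d*8.771529] = 0.492042
  V(2,+1) = exp(-r*dt) * [p_u*0.000000 + p_m*0.000000 + p_d*0.000000] = 0.000000
  V(2,+2) = exp(-r*dt) * [p_u*0.000000 + p_m*0.000000 + p_d*0.000000] = 0.000000
  V(1,-1) = exp(-r*dt) * [p_u*0.492042 + p_m*6.922639 + p_d*19.489749] = 5.632975
  V(1,+0) = exp(-r*dt) * [p_u*0.000000 + p_m*0.492042 + p_d*6.922639] = 0.701818
  V(1,+1) = exp(-r*dt) * [p_u*0.000000 + p_m*0.000000 + p_d*0.492042] = 0.027601
  V(0,+0) = exp(-r*dt) * [p_u*0.027601 + p_m*0.701818 + p_d*5.632975] = 0.770370

Answer: Price = V(0,0) = 0.7704


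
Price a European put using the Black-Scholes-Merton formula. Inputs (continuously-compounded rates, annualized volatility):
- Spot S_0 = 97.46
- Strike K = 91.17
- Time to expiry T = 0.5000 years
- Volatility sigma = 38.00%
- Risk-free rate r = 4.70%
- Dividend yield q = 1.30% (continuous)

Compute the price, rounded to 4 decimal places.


d1 = (ln(S/K) + (r - q + 0.5*sigma^2) * T) / (sigma * sqrt(T)) = 0.44590951
d2 = d1 - sigma * sqrt(T) = 0.17720893
exp(-rT) = 0.97677397; exp(-qT) = 0.99352108
P = K * exp(-rT) * N(-d2) - S_0 * exp(-qT) * N(-d1)
N(-d1) = 0.32783131; N(-d2) = 0.42967214
P = 91.1700 * 0.97677397 * 0.42967214 - 97.4600 * 0.99352108 * 0.32783131 = 6.5199

Answer: Price = 6.5199


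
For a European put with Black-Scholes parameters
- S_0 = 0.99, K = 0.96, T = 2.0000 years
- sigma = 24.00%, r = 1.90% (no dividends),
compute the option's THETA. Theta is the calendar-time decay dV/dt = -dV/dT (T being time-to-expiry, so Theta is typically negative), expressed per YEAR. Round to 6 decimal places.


d1 = 0.3723260700; d2 = 0.0329148150
phi(d1) = 0.3722268181; exp(-qT) = 1.0000000000; exp(-rT) = 0.9627129409
Theta = -S*exp(-qT)*phi(d1)*sigma/(2*sqrt(T)) + r*K*exp(-rT)*N(-d2) - q*S*exp(-qT)*N(-d1)
N(-d1) = 0.3548250453; N(-d2) = 0.4868712593; sqrt(T) = 1.4142135624
Term 1 = -0.9900 * 1.0000000000 * 0.3722268181 * 0.2400 / (2 * 1.4142135624) = -0.0312686479
Term 2 = 0.0190 * 0.9600 * 0.9627129409 * 0.4868712593 = 0.0085494029
Term 3 = 0 (no dividend yield, q = 0)
Theta = -0.0312686479 + (0.0085494029) + (0.0000000000) = -0.022719

Answer: Theta = -0.022719


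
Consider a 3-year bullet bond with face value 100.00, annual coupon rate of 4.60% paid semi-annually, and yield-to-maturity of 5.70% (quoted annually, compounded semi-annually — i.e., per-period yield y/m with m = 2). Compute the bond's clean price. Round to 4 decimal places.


Coupon per period c = face * coupon_rate / m = 2.300000
Periods per year m = 2; per-period yield y/m = 0.028500
Number of cashflows N = 6
Cashflows (t years, CF_t, discount factor 1/(1+y/m)^(m*t), PV):
  t = 0.5000: CF_t = 2.300000, DF = 0.972290, PV = 2.236266
  t = 1.0000: CF_t = 2.300000, DF = 0.945347, PV = 2.174299
  t = 1.5000: CF_t = 2.300000, DF = 0.919152, PV = 2.114049
  t = 2.0000: CF_t = 2.300000, DF = 0.893682, PV = 2.055468
  t = 2.5000: CF_t = 2.300000, DF = 0.868917, PV = 1.998510
  t = 3.0000: CF_t = 102.300000, DF = 0.844840, PV = 86.427083
Price P = sum_t PV_t = 97.005675

Answer: Price = 97.0057


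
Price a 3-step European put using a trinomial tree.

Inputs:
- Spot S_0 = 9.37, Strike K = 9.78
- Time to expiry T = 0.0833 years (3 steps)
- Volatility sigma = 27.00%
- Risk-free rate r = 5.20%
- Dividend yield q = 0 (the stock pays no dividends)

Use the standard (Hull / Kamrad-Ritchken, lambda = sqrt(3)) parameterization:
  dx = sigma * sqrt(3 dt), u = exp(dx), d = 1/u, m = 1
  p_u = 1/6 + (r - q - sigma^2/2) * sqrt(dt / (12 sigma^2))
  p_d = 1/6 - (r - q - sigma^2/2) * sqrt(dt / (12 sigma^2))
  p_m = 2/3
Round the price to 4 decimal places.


dt = T/N = 0.027767; dx = sigma*sqrt(3*dt) = 0.077927
u = exp(dx) = 1.081043; d = 1/u = 0.925032
p_u = 0.169437, p_m = 0.666667, p_d = 0.163896
Discount per step: exp(-r*dt) = 0.998557
Stock lattice S(k, j) with j the centered position index:
  k=0: S(0,+0) = 9.3700
  k=1: S(1,-1) = 8.6676; S(1,+0) = 9.3700; S(1,+1) = 10.1294
  k=2: S(2,-2) = 8.0178; S(2,-1) = 8.6676; S(2,+0) = 9.3700; S(2,+1) = 10.1294; S(2,+2) = 10.9503
  k=3: S(3,-3) = 7.4167; S(3,-2) = 8.0178; S(3,-1) = 8.6676; S(3,+0) = 9.3700; S(3,+1) = 10.1294; S(3,+2) = 10.9503; S(3,+3) = 11.8377
Terminal payoffs V(N, j) = max(K - S_T, 0):
  V(3,-3) = 2.363309; V(3,-2) = 1.762235; V(3,-1) = 1.112448; V(3,+0) = 0.410000; V(3,+1) = 0.000000; V(3,+2) = 0.000000; V(3,+3) = 0.000000
Backward induction: V(k, j) = exp(-r*dt) * [p_u * V(k+1, j+1) + p_m * V(k+1, j) + p_d * V(k+1, j-1)]
  V(2,-2) = exp(-r*dt) * [p_u*1.112448 + p_m*1.762235 + p_d*2.363309] = 1.748125
  V(2,-1) = exp(-r*dt) * [p_u*0.410000 + p_m*1.112448 + p_d*1.762235] = 1.098338
  V(2,+0) = exp(-r*dt) * [p_u*0.000000 + p_m*0.410000 + p_d*1.112448] = 0.455002
  V(2,+1) = exp(-r*dt) * [p_u*0.000000 + p_m*0.000000 + p_d*0.410000] = 0.067101
  V(2,+2) = exp(-r*dt) * [p_u*0.000000 + p_m*0.000000 + p_d*0.000000] = 0.000000
  V(1,-1) = exp(-r*dt) * [p_u*0.455002 + p_m*1.098338 + p_d*1.748125] = 1.094250
  V(1,+0) = exp(-r*dt) * [p_u*0.067101 + p_m*0.455002 + p_d*1.098338] = 0.494004
  V(1,+1) = exp(-r*dt) * [p_u*0.000000 + p_m*0.067101 + p_d*0.455002] = 0.119135
  V(0,+0) = exp(-r*dt) * [p_u*0.119135 + p_m*0.494004 + p_d*1.094250] = 0.528102

Answer: Price = V(0,0) = 0.5281


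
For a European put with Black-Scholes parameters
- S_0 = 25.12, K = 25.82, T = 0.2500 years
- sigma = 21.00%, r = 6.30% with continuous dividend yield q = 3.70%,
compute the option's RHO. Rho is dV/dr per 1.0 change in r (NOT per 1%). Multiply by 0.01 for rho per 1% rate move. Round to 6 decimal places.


Answer: Rho = -3.810049

Derivation:
d1 = -0.1473575602; d2 = -0.2523575602
phi(d1) = 0.3946343423; exp(-qT) = 0.9907926496; exp(-rT) = 0.9843733826
N(-d2) = 0.5996176496
Rho = -K*T*exp(-rT)*N(-d2) = -25.8200 * 0.2500 * 0.9843733826 * 0.5996176496 = -3.810049


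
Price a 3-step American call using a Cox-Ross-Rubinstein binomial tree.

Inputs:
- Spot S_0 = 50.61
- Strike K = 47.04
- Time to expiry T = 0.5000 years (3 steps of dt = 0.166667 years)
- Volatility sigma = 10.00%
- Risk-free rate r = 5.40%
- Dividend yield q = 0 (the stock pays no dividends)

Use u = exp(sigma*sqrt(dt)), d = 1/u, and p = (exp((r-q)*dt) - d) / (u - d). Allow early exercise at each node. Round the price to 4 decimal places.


dt = T/N = 0.166667
u = exp(sigma*sqrt(dt)) = 1.041670; d = 1/u = 0.959997
p = (exp((r-q)*dt) - d) / (u - d) = 0.600489
Discount per step: exp(-r*dt) = 0.991040
Stock lattice S(k, i) with i counting down-moves:
  k=0: S(0,0) = 50.6100
  k=1: S(1,0) = 52.7189; S(1,1) = 48.5855
  k=2: S(2,0) = 54.9157; S(2,1) = 50.6100; S(2,2) = 46.6419
  k=3: S(3,0) = 57.2040; S(3,1) = 52.7189; S(3,2) = 48.5855; S(3,3) = 44.7761
Terminal payoffs V(N, i) = max(S_T - K, 0):
  V(3,0) = 10.163991; V(3,1) = 5.678899; V(3,2) = 1.545462; V(3,3) = 0.000000
Backward induction: V(k, i) = exp(-r*dt) * [p * V(k+1, i) + (1-p) * V(k+1, i+1)]; then take max(V_cont, immediate exercise) for American.
  V(2,0) = exp(-r*dt) * [p*10.163991 + (1-p)*5.678899] = 8.297136; exercise = 7.875676; V(2,0) = max -> 8.297136
  V(2,1) = exp(-r*dt) * [p*5.678899 + (1-p)*1.545462] = 3.991461; exercise = 3.570000; V(2,1) = max -> 3.991461
  V(2,2) = exp(-r*dt) * [p*1.545462 + (1-p)*0.000000] = 0.919718; exercise = 0.000000; V(2,2) = max -> 0.919718
  V(1,0) = exp(-r*dt) * [p*8.297136 + (1-p)*3.991461] = 6.518044; exercise = 5.678899; V(1,0) = max -> 6.518044
  V(1,1) = exp(-r*dt) * [p*3.991461 + (1-p)*0.919718] = 2.739499; exercise = 1.545462; V(1,1) = max -> 2.739499
  V(0,0) = exp(-r*dt) * [p*6.518044 + (1-p)*2.739499] = 4.963600; exercise = 3.570000; V(0,0) = max -> 4.963600

Answer: Price = V(0,0) = 4.9636


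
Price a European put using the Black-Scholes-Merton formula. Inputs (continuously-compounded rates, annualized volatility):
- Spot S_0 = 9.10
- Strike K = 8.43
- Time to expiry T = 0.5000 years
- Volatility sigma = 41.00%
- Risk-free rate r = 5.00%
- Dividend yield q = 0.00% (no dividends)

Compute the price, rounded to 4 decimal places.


Answer: Price = 0.6192

Derivation:
d1 = (ln(S/K) + (r - q + 0.5*sigma^2) * T) / (sigma * sqrt(T)) = 0.49498386
d2 = d1 - sigma * sqrt(T) = 0.20507008
exp(-rT) = 0.97530991; exp(-qT) = 1.00000000
P = K * exp(-rT) * N(-d2) - S_0 * exp(-qT) * N(-d1)
N(-d1) = 0.31030576; N(-d2) = 0.41875869
P = 8.4300 * 0.97530991 * 0.41875869 - 9.1000 * 1.00000000 * 0.31030576 = 0.6192


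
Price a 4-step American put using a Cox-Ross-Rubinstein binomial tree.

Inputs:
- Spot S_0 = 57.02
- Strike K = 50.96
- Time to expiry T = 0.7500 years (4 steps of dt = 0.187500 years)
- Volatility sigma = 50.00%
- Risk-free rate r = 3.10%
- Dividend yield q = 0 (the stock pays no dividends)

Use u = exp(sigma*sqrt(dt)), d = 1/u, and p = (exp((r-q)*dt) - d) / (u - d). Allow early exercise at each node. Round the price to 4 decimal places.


dt = T/N = 0.187500
u = exp(sigma*sqrt(dt)) = 1.241731; d = 1/u = 0.805327
p = (exp((r-q)*dt) - d) / (u - d) = 0.459442
Discount per step: exp(-r*dt) = 0.994204
Stock lattice S(k, i) with i counting down-moves:
  k=0: S(0,0) = 57.0200
  k=1: S(1,0) = 70.8035; S(1,1) = 45.9198
  k=2: S(2,0) = 87.9189; S(2,1) = 57.0200; S(2,2) = 36.9804
  k=3: S(3,0) = 109.1716; S(3,1) = 70.8035; S(3,2) = 45.9198; S(3,3) = 29.7814
  k=4: S(4,0) = 135.5618; S(4,1) = 87.9189; S(4,2) = 57.0200; S(4,3) = 36.9804; S(4,4) = 23.9838
Terminal payoffs V(N, i) = max(K - S_T, 0):
  V(4,0) = 0.000000; V(4,1) = 0.000000; V(4,2) = 0.000000; V(4,3) = 13.979550; V(4,4) = 26.976246
Backward induction: V(k, i) = exp(-r*dt) * [p * V(k+1, i) + (1-p) * V(k+1, i+1)]; then take max(V_cont, immediate exercise) for American.
  V(3,0) = exp(-r*dt) * [p*0.000000 + (1-p)*0.000000] = 0.000000; exercise = 0.000000; V(3,0) = max -> 0.000000
  V(3,1) = exp(-r*dt) * [p*0.000000 + (1-p)*0.000000] = 0.000000; exercise = 0.000000; V(3,1) = max -> 0.000000
  V(3,2) = exp(-r*dt) * [p*0.000000 + (1-p)*13.979550] = 7.512965; exercise = 5.040230; V(3,2) = max -> 7.512965
  V(3,3) = exp(-r*dt) * [p*13.979550 + (1-p)*26.976246] = 20.883284; exercise = 21.178630; V(3,3) = max -> 21.178630
  V(2,0) = exp(-r*dt) * [p*0.000000 + (1-p)*0.000000] = 0.000000; exercise = 0.000000; V(2,0) = max -> 0.000000
  V(2,1) = exp(-r*dt) * [p*0.000000 + (1-p)*7.512965] = 4.037658; exercise = 0.000000; V(2,1) = max -> 4.037658
  V(2,2) = exp(-r*dt) * [p*7.512965 + (1-p)*21.178630] = 14.813698; exercise = 13.979550; V(2,2) = max -> 14.813698
  V(1,0) = exp(-r*dt) * [p*0.000000 + (1-p)*4.037658] = 2.169940; exercise = 0.000000; V(1,0) = max -> 2.169940
  V(1,1) = exp(-r*dt) * [p*4.037658 + (1-p)*14.813698] = 9.805575; exercise = 5.040230; V(1,1) = max -> 9.805575
  V(0,0) = exp(-r*dt) * [p*2.169940 + (1-p)*9.805575] = 6.260948; exercise = 0.000000; V(0,0) = max -> 6.260948

Answer: Price = V(0,0) = 6.2609
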